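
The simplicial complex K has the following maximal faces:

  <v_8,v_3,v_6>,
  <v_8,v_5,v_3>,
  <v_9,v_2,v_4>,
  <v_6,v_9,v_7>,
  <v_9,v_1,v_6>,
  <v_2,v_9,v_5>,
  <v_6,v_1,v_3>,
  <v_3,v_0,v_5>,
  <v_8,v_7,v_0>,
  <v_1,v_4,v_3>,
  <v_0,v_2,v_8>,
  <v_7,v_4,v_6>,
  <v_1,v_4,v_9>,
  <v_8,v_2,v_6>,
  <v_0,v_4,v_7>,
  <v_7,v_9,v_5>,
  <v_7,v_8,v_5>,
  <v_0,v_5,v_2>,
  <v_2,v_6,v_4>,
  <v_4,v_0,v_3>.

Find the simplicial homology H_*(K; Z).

H_0 ≅ Z,  H_1 ≅ Z ⊕ Z_2,  H_2 = 0.

K has 10 vertices, 30 edges, 20 triangles.
rank ∂_0 = 0, rank ∂_1 = 9 ⇒ b_0 = 10 − 0 − 9 = 1; all invariant factors of ∂_1 are 1 so no torsion. So H_0 ≅ Z.
rank ∂_1 = 9, rank ∂_2 = 20 ⇒ b_1 = 30 − 9 − 20 = 1; ∂_2 has invariant factor(s) [2] giving torsion. So H_1 ≅ Z ⊕ Z_2.
rank ∂_2 = 20, rank ∂_3 = 0 ⇒ b_2 = 20 − 20 − 0 = 0. So H_2 ≅ 0.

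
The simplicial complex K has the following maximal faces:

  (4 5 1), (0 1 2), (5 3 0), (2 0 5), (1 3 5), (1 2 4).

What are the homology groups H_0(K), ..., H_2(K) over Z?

Fix the vertex order 0 < 1 < 2 < 3 < 4 < 5 and write every simplex with vertices in increasing order. Then dim K = 2 and the simplices of K are:

  0-simplices (6): [0], [1], [2], [3], [4], [5]
  1-simplices (12): [0,1], [0,2], [0,3], [0,5], [1,2], [1,3], [1,4], [1,5], [2,4], [2,5], [3,5], [4,5]
  2-simplices (6): [0,1,2], [0,2,5], [0,3,5], [1,2,4], [1,3,5], [1,4,5]

Hence C_0 ≅ Z^6, C_1 ≅ Z^12, C_2 ≅ Z^6.

∂_1: C_1 → C_0 maps an edge to its endpoints' difference, ∂[p,q] = q − p.
This gives a 6×12 integer matrix of rank 5; reducing to Smith normal form yields diagonal entries (1,1,1,1,1).

Boundary ∂_2: C_2 → C_1 acts by ∂[p,q,r] = [q,r] − [p,r] + [p,q]. For instance
  ∂[0,3,5] = [3,5] − [0,5] + [0,3],
  ∂[0,1,2] = [1,2] − [0,2] + [0,1].
The 12×6 boundary matrix has rank 6 and Smith normal form diag(1,1,1,1,1,1).

From H_k ≅ ker(∂_k) / im(∂_{k+1}) we obtain:

  H_0: rank C_0 − rank ∂_1 = 6 − 5 = 1, and the invariant factors of ∂_1 are all 1, so H_0 ≅ Z.
  H_1: rank ker ∂_1 − rank ∂_2 = (12 − 5) − 6 = 1, and the invariant factors of ∂_2 are all 1, so H_1 ≅ Z.
  H_2: rank ker ∂_2 − rank ∂_3 = (6 − 6) − 0 = 0, and there is no ∂_3, so H_2 ≅ 0.

(K is a triangulation of the cylinder S^1 x I.)

H_0 = Z,  H_1 = Z,  H_2 = 0.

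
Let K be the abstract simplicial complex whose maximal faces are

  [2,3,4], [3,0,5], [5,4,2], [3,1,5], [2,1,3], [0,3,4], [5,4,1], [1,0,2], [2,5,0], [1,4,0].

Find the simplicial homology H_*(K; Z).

Fix the vertex order 0 < 1 < 2 < 3 < 4 < 5 and write every simplex with vertices in increasing order. Then dim K = 2 and the simplices of K are:

  0-simplices (6): [0], [1], [2], [3], [4], [5]
  1-simplices (15): [0,1], [0,2], [0,3], [0,4], [0,5], [1,2], [1,3], [1,4], [1,5], [2,3], [2,4], [2,5], [3,4], [3,5], [4,5]
  2-simplices (10): [0,1,2], [0,1,4], [0,2,5], [0,3,4], [0,3,5], [1,2,3], [1,3,5], [1,4,5], [2,3,4], [2,4,5]

giving chain groups C_0 ≅ Z^6, C_1 ≅ Z^15, C_2 ≅ Z^10.

∂_1: C_1 → C_0 sends each edge [p,q] (with p < q) to q − p. For instance
  ∂[0,4] = [4] − [0].
As a 6×15 matrix over Z this has rank 5, with invariant factors (1,1,1,1,1).

∂_2: C_2 → C_1 acts by ∂[p,q,r] = [q,r] − [p,r] + [p,q]. For instance
  ∂[0,1,2] = [1,2] − [0,2] + [0,1],
  ∂[1,4,5] = [4,5] − [1,5] + [1,4].
As a 15×10 matrix over Z this has rank 10, with invariant factors (1,1,1,1,1,1,1,1,1,2).

From H_k ≅ ker(∂_k) / im(∂_{k+1}) we obtain:

  H_0: rank C_0 − rank ∂_1 = 6 − 5 = 1, and the invariant factors of ∂_1 are all 1, so H_0 ≅ Z.
  H_1: rank ker ∂_1 − rank ∂_2 = (15 − 5) − 10 = 0, and ∂_2 has invariant factor 2 > 1, so H_1 ≅ Z/2Z.
  H_2: rank ker ∂_2 − rank ∂_3 = (10 − 10) − 0 = 0, and there is no ∂_3, so H_2 ≅ 0.

As a check, the Euler characteristic is 6 − 15 + 10 = 1, which agrees with 1 − 0 + 0 = 1.

H_0 = Z,  H_1 = Z/2Z,  H_2 = 0.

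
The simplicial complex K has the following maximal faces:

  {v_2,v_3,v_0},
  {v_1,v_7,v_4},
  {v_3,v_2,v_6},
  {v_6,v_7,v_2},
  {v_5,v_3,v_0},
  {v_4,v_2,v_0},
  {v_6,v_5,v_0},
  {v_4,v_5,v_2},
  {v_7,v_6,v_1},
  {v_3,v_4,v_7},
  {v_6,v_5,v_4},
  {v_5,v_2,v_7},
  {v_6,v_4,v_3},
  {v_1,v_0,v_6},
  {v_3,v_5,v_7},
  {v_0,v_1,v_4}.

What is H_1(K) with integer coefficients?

We work with the vertex ordering v_0 < v_1 < v_2 < v_3 < v_4 < v_5 < v_6 < v_7. The simplices of K, each written with vertices in increasing order, are:

  0-simplices (8): [v_0], [v_1], [v_2], [v_3], [v_4], [v_5], [v_6], [v_7]
  1-simplices (24): (24 of them)
  2-simplices (16): (16 of them)

giving chain groups C_0 ≅ Z^8, C_1 ≅ Z^24, C_2 ≅ Z^16.

The boundary map ∂_1: C_1 → C_0 sends each edge [p,q] (with p < q) to q − p. For instance
  ∂[v_2,v_7] = [v_7] − [v_2].
The 8×24 boundary matrix has rank 7 and Smith normal form diag(1,1,1,1,1,1,1).

Boundary ∂_2: C_2 → C_1 acts by ∂[p,q,r] = [q,r] − [p,r] + [p,q]. For instance
  ∂[v_0,v_5,v_6] = [v_5,v_6] − [v_0,v_6] + [v_0,v_5],
  ∂[v_1,v_4,v_7] = [v_4,v_7] − [v_1,v_7] + [v_1,v_4].
The resulting 24×16 matrix has rank 15, and its Smith normal form has invariant factors (1,1,1,1,1,1,1,1,1,1,1,1,1,1,1).

Reading off H_k = ker ∂_k / im ∂_{k+1}:

  H_1: rank ker ∂_1 − rank ∂_2 = (24 − 7) − 15 = 2, and the invariant factors of ∂_2 are all 1, so H_1 ≅ Z^2.

H_1 = Z^2.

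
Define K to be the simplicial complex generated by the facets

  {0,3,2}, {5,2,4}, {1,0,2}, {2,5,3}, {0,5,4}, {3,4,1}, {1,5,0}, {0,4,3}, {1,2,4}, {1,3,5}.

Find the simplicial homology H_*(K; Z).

Fix the vertex order 0 < 1 < 2 < 3 < 4 < 5 and write every simplex with vertices in increasing order. Then dim K = 2 and the simplices of K are:

  0-simplices (6): [0], [1], [2], [3], [4], [5]
  1-simplices (15): [0,1], [0,2], [0,3], [0,4], [0,5], [1,2], [1,3], [1,4], [1,5], [2,3], [2,4], [2,5], [3,4], [3,5], [4,5]
  2-simplices (10): [0,1,2], [0,1,5], [0,2,3], [0,3,4], [0,4,5], [1,2,4], [1,3,4], [1,3,5], [2,3,5], [2,4,5]

Hence C_0 ≅ Z^6, C_1 ≅ Z^15, C_2 ≅ Z^10.

The boundary map ∂_1: C_1 → C_0 is given by ∂[p,q] = [q] − [p]. For instance
  ∂[1,2] = [2] − [1].
This gives a 6×15 integer matrix of rank 5; reducing to Smith normal form yields diagonal entries (1,1,1,1,1).

∂_2: C_2 → C_1 sends each 2-simplex [p,q,r] to [q,r] − [p,r] + [p,q]. For instance
  ∂[2,4,5] = [4,5] − [2,5] + [2,4],
  ∂[1,2,4] = [2,4] − [1,4] + [1,2].
The resulting 15×10 matrix has rank 10, and its Smith normal form has invariant factors (1,1,1,1,1,1,1,1,1,2).

Reading off H_k = ker ∂_k / im ∂_{k+1}:

  H_0: rank C_0 − rank ∂_1 = 6 − 5 = 1, and the invariant factors of ∂_1 are all 1, so H_0 = Z.
  H_1: rank ker ∂_1 − rank ∂_2 = (15 − 5) − 10 = 0, and ∂_2 has invariant factor 2 > 1, so H_1 = Z/2.
  H_2: rank ker ∂_2 − rank ∂_3 = (10 − 10) − 0 = 0, and there is no ∂_3, so H_2 = 0.

As a check, the Euler characteristic is 6 − 15 + 10 = 1, which agrees with 1 − 0 + 0 = 1.
(K is a triangulation of the real projective plane RP^2.)

H_0 = Z,  H_1 = Z/2,  H_2 = 0.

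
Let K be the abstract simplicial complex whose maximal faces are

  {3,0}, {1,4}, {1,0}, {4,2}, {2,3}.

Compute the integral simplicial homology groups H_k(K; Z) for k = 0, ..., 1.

Fix the vertex order 0 < 1 < 2 < 3 < 4 and write every simplex with vertices in increasing order. Then dim K = 1 and the simplices of K are:

  0-simplices (5): [0], [1], [2], [3], [4]
  1-simplices (5): [0,1], [0,3], [1,4], [2,3], [2,4]

giving chain groups C_0 ≅ Z^5, C_1 ≅ Z^5.

∂_1: C_1 → C_0 maps an edge to its endpoints' difference, ∂[p,q] = q − p.
The 5×5 boundary matrix has rank 4 and Smith normal form diag(1,1,1,1).

Reading off H_k = ker ∂_k / im ∂_{k+1}:

  H_0: rank C_0 − rank ∂_1 = 5 − 4 = 1, and the invariant factors of ∂_1 are all 1, so H_0 = Z.
  H_1: rank ker ∂_1 − rank ∂_2 = (5 − 4) − 0 = 1, and there is no ∂_2, so H_1 = Z.

H_0 = Z,  H_1 = Z.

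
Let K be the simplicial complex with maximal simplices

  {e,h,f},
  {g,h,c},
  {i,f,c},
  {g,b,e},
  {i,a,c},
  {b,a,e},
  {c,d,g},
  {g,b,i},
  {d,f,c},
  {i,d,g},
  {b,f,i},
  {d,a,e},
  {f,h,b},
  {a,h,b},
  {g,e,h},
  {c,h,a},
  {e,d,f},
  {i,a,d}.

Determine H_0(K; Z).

H_0 ≅ Z.

We work with the vertex ordering a < b < c < d < e < f < g < h < i. The simplices of K, each written with vertices in increasing order, are:

  0-simplices (9): a, b, c, d, e, f, g, h, i
  1-simplices (27): ab, ac, ad, ae, ah, ai, be, bf, bg, bh, bi, cd, cf, cg, ch, ci, de, df, dg, di, ef, eg, eh, fh, fi, gh, gi
  2-simplices (18): abe, abh, ach, aci, ade, adi, beg, bfh, bfi, bgi, cdf, cdg, cfi, cgh, def, dgi, efh, egh

giving chain groups C_0 ≅ Z^9, C_1 ≅ Z^27, C_2 ≅ Z^18.

The boundary map ∂_1: C_1 → C_0 is given by ∂[p,q] = [q] − [p].
The resulting 9×27 matrix has rank 8, and its Smith normal form has invariant factors (1,1,1,1,1,1,1,1).

Boundary ∂_2: C_2 → C_1 maps a triangle to the signed sum of its edges. For instance
  ∂abh = bh − ah + ab,
  ∂adi = di − ai + ad.
The resulting 27×18 matrix has rank 18, and its Smith normal form has invariant factors (1,1,1,1,1,1,1,1,1,1,1,1,1,1,1,1,1,2).

Now H_k = ker ∂_k / im ∂_{k+1}, so:

  H_0: rank C_0 − rank ∂_1 = 9 − 8 = 1, and the invariant factors of ∂_1 are all 1, so H_0 = Z.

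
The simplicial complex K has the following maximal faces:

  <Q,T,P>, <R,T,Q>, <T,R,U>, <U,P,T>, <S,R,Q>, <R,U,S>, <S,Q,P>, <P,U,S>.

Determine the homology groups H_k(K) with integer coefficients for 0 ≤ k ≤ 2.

H_0 = Z,  H_1 = 0,  H_2 = Z.

Fix the vertex order P < Q < R < S < T < U and write every simplex with vertices in increasing order. Then dim K = 2 and the simplices of K are:

  0-simplices (6): P, Q, R, S, T, U
  1-simplices (12): PQ, PS, PT, PU, QR, QS, QT, RS, RT, RU, SU, TU
  2-simplices (8): PQS, PQT, PSU, PTU, QRS, QRT, RSU, RTU

giving chain groups C_0 ≅ Z^6, C_1 ≅ Z^12, C_2 ≅ Z^8.

∂_1: C_1 → C_0 sends each edge [p,q] (with p < q) to q − p. For instance
  ∂PS = S − P.
As a 6×12 matrix over Z this has rank 5, with invariant factors (1,1,1,1,1).

Boundary ∂_2: C_2 → C_1 maps a triangle to the signed sum of its edges. For instance
  ∂QRT = RT − QT + QR,
  ∂PSU = SU − PU + PS.
The 12×8 boundary matrix has rank 7 and Smith normal form diag(1,1,1,1,1,1,1).

Now H_k = ker ∂_k / im ∂_{k+1}, so:

  H_0: rank C_0 − rank ∂_1 = 6 − 5 = 1, and the invariant factors of ∂_1 are all 1, so H_0 ≅ Z.
  H_1: rank ker ∂_1 − rank ∂_2 = (12 − 5) − 7 = 0, and the invariant factors of ∂_2 are all 1, so H_1 ≅ 0.
  H_2: rank ker ∂_2 − rank ∂_3 = (8 − 7) − 0 = 1, and there is no ∂_3, so H_2 ≅ Z.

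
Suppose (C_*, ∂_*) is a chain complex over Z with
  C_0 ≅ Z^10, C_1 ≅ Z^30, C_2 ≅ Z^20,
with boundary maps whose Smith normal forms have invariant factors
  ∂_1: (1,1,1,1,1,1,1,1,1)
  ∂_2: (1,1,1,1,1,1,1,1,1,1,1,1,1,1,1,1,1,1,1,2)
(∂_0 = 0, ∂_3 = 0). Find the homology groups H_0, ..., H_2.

H_0: b_0 = 10 − 0 − 9 = 1; torsion from ∂_1 factors > 1: none. So H_0 ≅ Z.
H_1: b_1 = 30 − 9 − 20 = 1; torsion from ∂_2 factors > 1: [2]. So H_1 ≅ Z × Z/2.
H_2: b_2 = 20 − 20 − 0 = 0; torsion from ∂_3 factors > 1: none. So H_2 ≅ 0.

H_0 ≅ Z,  H_1 ≅ Z × Z/2,  H_2 = 0.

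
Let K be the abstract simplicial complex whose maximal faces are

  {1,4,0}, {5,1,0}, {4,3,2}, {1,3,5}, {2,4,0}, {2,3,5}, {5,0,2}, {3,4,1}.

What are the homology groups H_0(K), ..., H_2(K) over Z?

Take the total order 0 < 1 < 2 < 3 < 4 < 5 on the vertex set. Then K (dimension 2) consists of the simplices:

  0-simplices (6): [0], [1], [2], [3], [4], [5]
  1-simplices (12): [0,1], [0,2], [0,4], [0,5], [1,3], [1,4], [1,5], [2,3], [2,4], [2,5], [3,4], [3,5]
  2-simplices (8): [0,1,4], [0,1,5], [0,2,4], [0,2,5], [1,3,4], [1,3,5], [2,3,4], [2,3,5]

Hence C_0 ≅ Z^6, C_1 ≅ Z^12, C_2 ≅ Z^8.

∂_1: C_1 → C_0 is given by ∂[p,q] = [q] − [p]. For instance
  ∂[1,3] = [3] − [1].
This gives a 6×12 integer matrix of rank 5; reducing to Smith normal form yields diagonal entries (1,1,1,1,1).

The boundary map ∂_2: C_2 → C_1 sends each 2-simplex [p,q,r] to [q,r] − [p,r] + [p,q]. For instance
  ∂[1,3,4] = [3,4] − [1,4] + [1,3],
  ∂[0,1,4] = [1,4] − [0,4] + [0,1].
The resulting 12×8 matrix has rank 7, and its Smith normal form has invariant factors (1,1,1,1,1,1,1).

Computing H_k = (kernel of ∂_k) / (image of ∂_{k+1}):

  H_0: rank C_0 − rank ∂_1 = 6 − 5 = 1, and the invariant factors of ∂_1 are all 1, so H_0 = Z.
  H_1: rank ker ∂_1 − rank ∂_2 = (12 − 5) − 7 = 0, and the invariant factors of ∂_2 are all 1, so H_1 = 0.
  H_2: rank ker ∂_2 − rank ∂_3 = (8 − 7) − 0 = 1, and there is no ∂_3, so H_2 = Z.

(K is a triangulation of the 2-sphere S^2.)

H_0 ≅ Z,  H_1 = 0,  H_2 ≅ Z.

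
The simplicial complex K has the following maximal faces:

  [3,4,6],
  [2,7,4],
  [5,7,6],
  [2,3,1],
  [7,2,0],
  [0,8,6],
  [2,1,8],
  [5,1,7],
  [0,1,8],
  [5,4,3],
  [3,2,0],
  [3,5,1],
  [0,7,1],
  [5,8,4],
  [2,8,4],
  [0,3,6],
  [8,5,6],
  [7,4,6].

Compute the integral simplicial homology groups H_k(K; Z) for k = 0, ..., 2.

K has 9 vertices, 27 edges, 18 triangles.
rank ∂_0 = 0, rank ∂_1 = 8 ⇒ b_0 = 9 − 0 − 8 = 1; all invariant factors of ∂_1 are 1 so no torsion. So H_0 = Z.
rank ∂_1 = 8, rank ∂_2 = 18 ⇒ b_1 = 27 − 8 − 18 = 1; ∂_2 has invariant factor(s) [2] giving torsion. So H_1 = Z ⊕ Z/2Z.
rank ∂_2 = 18, rank ∂_3 = 0 ⇒ b_2 = 18 − 18 − 0 = 0. So H_2 = 0.

H_0 = Z,  H_1 = Z ⊕ Z/2Z,  H_2 = 0.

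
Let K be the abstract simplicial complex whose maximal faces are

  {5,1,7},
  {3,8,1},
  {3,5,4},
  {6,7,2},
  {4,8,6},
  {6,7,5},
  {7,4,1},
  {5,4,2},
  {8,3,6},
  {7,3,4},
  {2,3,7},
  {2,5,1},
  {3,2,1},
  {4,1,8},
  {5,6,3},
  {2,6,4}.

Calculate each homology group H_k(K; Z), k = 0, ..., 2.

H_0 ≅ Z,  H_1 ≅ Z^2,  H_2 ≅ Z.

Take the total order 1 < 2 < 3 < 4 < 5 < 6 < 7 < 8 on the vertex set. Then K (dimension 2) consists of the simplices:

  0-simplices (8): [1], [2], [3], [4], [5], [6], [7], [8]
  1-simplices (24): (24 of them)
  2-simplices (16): [1,2,3], [1,2,5], [1,3,8], [1,4,7], [1,4,8], [1,5,7], [2,3,7], [2,4,5], [2,4,6], [2,6,7], [3,4,5], [3,4,7], [3,5,6], [3,6,8], [4,6,8], [5,6,7]

so the chain groups are C_0 ≅ Z^8, C_1 ≅ Z^24, C_2 ≅ Z^16.

Boundary ∂_1: C_1 → C_0 maps an edge to its endpoints' difference, ∂[p,q] = q − p. For instance
  ∂[5,6] = [6] − [5].
As a 8×24 matrix over Z this has rank 7, with invariant factors (1,1,1,1,1,1,1).

Boundary ∂_2: C_2 → C_1 sends each 2-simplex [p,q,r] to [q,r] − [p,r] + [p,q]. For instance
  ∂[2,3,7] = [3,7] − [2,7] + [2,3],
  ∂[1,4,8] = [4,8] − [1,8] + [1,4].
This gives a 24×16 integer matrix of rank 15; reducing to Smith normal form yields diagonal entries (1,1,1,1,1,1,1,1,1,1,1,1,1,1,1).

Computing H_k = (kernel of ∂_k) / (image of ∂_{k+1}):

  H_0: rank C_0 − rank ∂_1 = 8 − 7 = 1, and the invariant factors of ∂_1 are all 1, so H_0 ≅ Z.
  H_1: rank ker ∂_1 − rank ∂_2 = (24 − 7) − 15 = 2, and the invariant factors of ∂_2 are all 1, so H_1 ≅ Z^2.
  H_2: rank ker ∂_2 − rank ∂_3 = (16 − 15) − 0 = 1, and there is no ∂_3, so H_2 ≅ Z.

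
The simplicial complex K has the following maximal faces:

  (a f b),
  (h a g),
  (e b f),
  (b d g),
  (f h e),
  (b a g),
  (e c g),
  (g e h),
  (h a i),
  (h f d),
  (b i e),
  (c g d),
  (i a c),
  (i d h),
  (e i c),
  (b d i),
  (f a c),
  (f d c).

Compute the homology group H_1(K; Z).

Fix the vertex order a < b < c < d < e < f < g < h < i and write every simplex with vertices in increasing order. Then dim K = 2 and the simplices of K are:

  0-simplices (9): a, b, c, d, e, f, g, h, i
  1-simplices (27): ab, ac, af, ag, ah, ai, bd, be, bf, bg, bi, cd, ce, cf, cg, ci, df, dg, dh, di, ef, eg, eh, ei, fh, gh, hi
  2-simplices (18): abf, abg, acf, aci, agh, ahi, bdg, bdi, bef, bei, cdf, cdg, ceg, cei, dfh, dhi, efh, egh

Hence C_0 ≅ Z^9, C_1 ≅ Z^27, C_2 ≅ Z^18.

Boundary ∂_1: C_1 → C_0 maps an edge to its endpoints' difference, ∂[p,q] = q − p. For instance
  ∂bd = d − b.
The resulting 9×27 matrix has rank 8, and its Smith normal form has invariant factors (1,1,1,1,1,1,1,1).

Boundary ∂_2: C_2 → C_1 maps a triangle to the signed sum of its edges. For instance
  ∂agh = gh − ah + ag,
  ∂ceg = eg − cg + ce.
The resulting 27×18 matrix has rank 17, and its Smith normal form has invariant factors (1,1,1,1,1,1,1,1,1,1,1,1,1,1,1,1,1).

Now H_k = ker ∂_k / im ∂_{k+1}, so:

  H_1: rank ker ∂_1 − rank ∂_2 = (27 − 8) − 17 = 2, and the invariant factors of ∂_2 are all 1, so H_1 ≅ Z^2.

(K is a triangulation of the torus T^2.)

H_1 ≅ Z^2.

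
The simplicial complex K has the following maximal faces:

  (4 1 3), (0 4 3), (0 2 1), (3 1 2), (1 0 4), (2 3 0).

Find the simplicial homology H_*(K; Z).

Order the vertices as 0 < 1 < 2 < 3 < 4. Listing each simplex with vertices in this order, K has dimension 2 with simplices:

  0-simplices (5): [0], [1], [2], [3], [4]
  1-simplices (9): [0,1], [0,2], [0,3], [0,4], [1,2], [1,3], [1,4], [2,3], [3,4]
  2-simplices (6): [0,1,2], [0,1,4], [0,2,3], [0,3,4], [1,2,3], [1,3,4]

giving chain groups C_0 ≅ Z^5, C_1 ≅ Z^9, C_2 ≅ Z^6.

Boundary ∂_1: C_1 → C_0 is given by ∂[p,q] = [q] − [p].
The resulting 5×9 matrix has rank 4, and its Smith normal form has invariant factors (1,1,1,1).

The boundary map ∂_2: C_2 → C_1 acts by ∂[p,q,r] = [q,r] − [p,r] + [p,q]. For instance
  ∂[0,3,4] = [3,4] − [0,4] + [0,3],
  ∂[1,3,4] = [3,4] − [1,4] + [1,3].
The resulting 9×6 matrix has rank 5, and its Smith normal form has invariant factors (1,1,1,1,1).

Now H_k = ker ∂_k / im ∂_{k+1}, so:

  H_0: rank C_0 − rank ∂_1 = 5 − 4 = 1, and the invariant factors of ∂_1 are all 1, so H_0 ≅ Z.
  H_1: rank ker ∂_1 − rank ∂_2 = (9 − 4) − 5 = 0, and the invariant factors of ∂_2 are all 1, so H_1 ≅ 0.
  H_2: rank ker ∂_2 − rank ∂_3 = (6 − 5) − 0 = 1, and there is no ∂_3, so H_2 ≅ Z.

H_0 ≅ Z,  H_1 = 0,  H_2 ≅ Z.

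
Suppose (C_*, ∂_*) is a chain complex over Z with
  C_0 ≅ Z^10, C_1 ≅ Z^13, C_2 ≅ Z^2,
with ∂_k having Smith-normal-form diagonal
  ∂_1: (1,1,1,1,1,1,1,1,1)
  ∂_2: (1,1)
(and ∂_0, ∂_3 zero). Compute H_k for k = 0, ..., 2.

H_0: b_0 = 10 − 0 − 9 = 1; torsion from ∂_1 factors > 1: none. So H_0 ≅ Z.
H_1: b_1 = 13 − 9 − 2 = 2; torsion from ∂_2 factors > 1: none. So H_1 ≅ Z^2.
H_2: b_2 = 2 − 2 − 0 = 0; torsion from ∂_3 factors > 1: none. So H_2 ≅ 0.

H_0 ≅ Z,  H_1 ≅ Z^2,  H_2 = 0.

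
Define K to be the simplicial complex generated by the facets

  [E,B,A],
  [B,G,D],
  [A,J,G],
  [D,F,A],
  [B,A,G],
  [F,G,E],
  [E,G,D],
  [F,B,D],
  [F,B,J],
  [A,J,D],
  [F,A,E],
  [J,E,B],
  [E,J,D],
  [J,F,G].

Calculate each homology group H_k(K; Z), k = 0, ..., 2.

Order the vertices as A < B < D < E < F < G < J. Listing each simplex with vertices in this order, K has dimension 2 with simplices:

  0-simplices (7): A, B, D, E, F, G, J
  1-simplices (21): AB, AD, AE, AF, AG, AJ, BD, BE, BF, BG, BJ, DE, DF, DG, DJ, EF, EG, EJ, FG, FJ, GJ
  2-simplices (14): ABE, ABG, ADF, ADJ, AEF, AGJ, BDF, BDG, BEJ, BFJ, DEG, DEJ, EFG, FGJ

Hence C_0 ≅ Z^7, C_1 ≅ Z^21, C_2 ≅ Z^14.

The boundary map ∂_1: C_1 → C_0 sends each edge [p,q] (with p < q) to q − p. For instance
  ∂DG = G − D.
The 7×21 boundary matrix has rank 6 and Smith normal form diag(1,1,1,1,1,1).

Boundary ∂_2: C_2 → C_1 acts by ∂[p,q,r] = [q,r] − [p,r] + [p,q]. For instance
  ∂BDF = DF − BF + BD,
  ∂DEG = EG − DG + DE.
The 21×14 boundary matrix has rank 13 and Smith normal form diag(1,1,1,1,1,1,1,1,1,1,1,1,1).

From H_k ≅ ker(∂_k) / im(∂_{k+1}) we obtain:

  H_0: rank C_0 − rank ∂_1 = 7 − 6 = 1, and the invariant factors of ∂_1 are all 1, so H_0 ≅ Z.
  H_1: rank ker ∂_1 − rank ∂_2 = (21 − 6) − 13 = 2, and the invariant factors of ∂_2 are all 1, so H_1 ≅ Z^2.
  H_2: rank ker ∂_2 − rank ∂_3 = (14 − 13) − 0 = 1, and there is no ∂_3, so H_2 ≅ Z.

As a check, the Euler characteristic is 7 − 21 + 14 = 0, which agrees with 1 − 2 + 1 = 0.

H_0 = Z,  H_1 = Z^2,  H_2 = Z.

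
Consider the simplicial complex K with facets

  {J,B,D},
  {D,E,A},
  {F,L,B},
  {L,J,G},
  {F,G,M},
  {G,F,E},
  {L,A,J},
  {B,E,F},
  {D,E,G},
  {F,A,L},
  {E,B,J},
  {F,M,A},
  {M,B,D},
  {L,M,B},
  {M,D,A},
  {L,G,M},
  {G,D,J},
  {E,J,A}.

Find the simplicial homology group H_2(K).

H_2 ≅ 0.

Order the vertices as A < B < D < E < F < G < J < L < M. Listing each simplex with vertices in this order, K has dimension 2 with simplices:

  0-simplices (9): A, B, D, E, F, G, J, L, M
  1-simplices (27): AD, AE, AF, AJ, AL, AM, BD, BE, BF, BJ, BL, BM, DE, DG, DJ, DM, EF, EG, EJ, FG, FL, FM, GJ, GL, GM, JL, LM
  2-simplices (18): ADE, ADM, AEJ, AFL, AFM, AJL, BDJ, BDM, BEF, BEJ, BFL, BLM, DEG, DGJ, EFG, FGM, GJL, GLM

so the chain groups are C_0 ≅ Z^9, C_1 ≅ Z^27, C_2 ≅ Z^18.

Boundary ∂_1: C_1 → C_0 is given by ∂[p,q] = [q] − [p]. For instance
  ∂JL = L − J.
The 9×27 boundary matrix has rank 8 and Smith normal form diag(1,1,1,1,1,1,1,1).

The boundary map ∂_2: C_2 → C_1 sends each 2-simplex [p,q,r] to [q,r] − [p,r] + [p,q]. For instance
  ∂BEF = EF − BF + BE,
  ∂AFM = FM − AM + AF.
This gives a 27×18 integer matrix of rank 18; reducing to Smith normal form yields diagonal entries (1,1,1,1,1,1,1,1,1,1,1,1,1,1,1,1,1,2).

Computing H_k = (kernel of ∂_k) / (image of ∂_{k+1}):

  H_2: rank ker ∂_2 − rank ∂_3 = (18 − 18) − 0 = 0, and there is no ∂_3, so H_2 ≅ 0.

(K is a triangulation of the Klein bottle.)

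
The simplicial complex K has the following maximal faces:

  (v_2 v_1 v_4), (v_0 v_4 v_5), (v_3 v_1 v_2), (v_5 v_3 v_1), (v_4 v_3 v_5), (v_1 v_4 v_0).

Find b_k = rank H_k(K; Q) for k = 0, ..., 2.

b_0 = 1, b_1 = 1, b_2 = 0.

We work with the vertex ordering v_0 < v_1 < v_2 < v_3 < v_4 < v_5. The simplices of K, each written with vertices in increasing order, are:

  0-simplices (6): [v_0], [v_1], [v_2], [v_3], [v_4], [v_5]
  1-simplices (12): [v_0,v_1], [v_0,v_4], [v_0,v_5], [v_1,v_2], [v_1,v_3], [v_1,v_4], [v_1,v_5], [v_2,v_3], [v_2,v_4], [v_3,v_4], [v_3,v_5], [v_4,v_5]
  2-simplices (6): [v_0,v_1,v_4], [v_0,v_4,v_5], [v_1,v_2,v_3], [v_1,v_2,v_4], [v_1,v_3,v_5], [v_3,v_4,v_5]

so the chain groups are C_0 ≅ Z^6, C_1 ≅ Z^12, C_2 ≅ Z^6.

The boundary map ∂_1: C_1 → C_0 sends each edge [p,q] (with p < q) to q − p. For instance
  ∂[v_1,v_4] = [v_4] − [v_1].
This gives a 6×12 integer matrix of rank 5; reducing to Smith normal form yields diagonal entries (1,1,1,1,1).

∂_2: C_2 → C_1 sends each 2-simplex [p,q,r] to [q,r] − [p,r] + [p,q]. For instance
  ∂[v_1,v_2,v_4] = [v_2,v_4] − [v_1,v_4] + [v_1,v_2],
  ∂[v_0,v_4,v_5] = [v_4,v_5] − [v_0,v_5] + [v_0,v_4].
This gives a 12×6 integer matrix of rank 6; reducing to Smith normal form yields diagonal entries (1,1,1,1,1,1).

Reading off H_k = ker ∂_k / im ∂_{k+1}:

  H_0: rank C_0 − rank ∂_1 = 6 − 5 = 1, and the invariant factors of ∂_1 are all 1, so H_0 = Z.
  H_1: rank ker ∂_1 − rank ∂_2 = (12 − 5) − 6 = 1, and the invariant factors of ∂_2 are all 1, so H_1 = Z.
  H_2: rank ker ∂_2 − rank ∂_3 = (6 − 6) − 0 = 0, and there is no ∂_3, so H_2 = 0.

Hence the Betti numbers are b_0 = 1, b_1 = 1, b_2 = 0.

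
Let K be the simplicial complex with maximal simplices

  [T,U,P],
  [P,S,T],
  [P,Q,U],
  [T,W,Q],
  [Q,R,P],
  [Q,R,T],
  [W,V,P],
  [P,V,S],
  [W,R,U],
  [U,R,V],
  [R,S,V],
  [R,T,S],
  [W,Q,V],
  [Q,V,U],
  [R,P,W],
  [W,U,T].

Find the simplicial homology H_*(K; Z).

Fix the vertex order P < Q < R < S < T < U < V < W and write every simplex with vertices in increasing order. Then dim K = 2 and the simplices of K are:

  0-simplices (8): P, Q, R, S, T, U, V, W
  1-simplices (24): PQ, PR, PS, PT, PU, PV, PW, QR, QT, QU, QV, QW, RS, RT, RU, RV, RW, ST, SV, TU, TW, UV, UW, VW
  2-simplices (16): PQR, PQU, PRW, PST, PSV, PTU, PVW, QRT, QTW, QUV, QVW, RST, RSV, RUV, RUW, TUW

so the chain groups are C_0 ≅ Z^8, C_1 ≅ Z^24, C_2 ≅ Z^16.

Boundary ∂_1: C_1 → C_0 sends each edge [p,q] (with p < q) to q − p. For instance
  ∂TW = W − T.
As a 8×24 matrix over Z this has rank 7, with invariant factors (1,1,1,1,1,1,1).

The boundary map ∂_2: C_2 → C_1 sends each 2-simplex [p,q,r] to [q,r] − [p,r] + [p,q]. For instance
  ∂PVW = VW − PW + PV,
  ∂PRW = RW − PW + PR.
This gives a 24×16 integer matrix of rank 15; reducing to Smith normal form yields diagonal entries (1,1,1,1,1,1,1,1,1,1,1,1,1,1,1).

Now H_k = ker ∂_k / im ∂_{k+1}, so:

  H_0: rank C_0 − rank ∂_1 = 8 − 7 = 1, and the invariant factors of ∂_1 are all 1, so H_0 ≅ Z.
  H_1: rank ker ∂_1 − rank ∂_2 = (24 − 7) − 15 = 2, and the invariant factors of ∂_2 are all 1, so H_1 ≅ Z^2.
  H_2: rank ker ∂_2 − rank ∂_3 = (16 − 15) − 0 = 1, and there is no ∂_3, so H_2 ≅ Z.

H_0 ≅ Z,  H_1 ≅ Z^2,  H_2 ≅ Z.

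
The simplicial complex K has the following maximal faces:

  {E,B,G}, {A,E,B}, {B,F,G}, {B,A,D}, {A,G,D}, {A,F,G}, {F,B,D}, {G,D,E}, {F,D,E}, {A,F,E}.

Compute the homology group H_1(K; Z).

K has 6 vertices, 15 edges, 10 triangles.
rank ∂_1 = 5, rank ∂_2 = 10 ⇒ b_1 = 15 − 5 − 10 = 0; ∂_2 has invariant factor(s) [2] giving torsion. So H_1 = Z/2Z.

H_1 = Z/2Z.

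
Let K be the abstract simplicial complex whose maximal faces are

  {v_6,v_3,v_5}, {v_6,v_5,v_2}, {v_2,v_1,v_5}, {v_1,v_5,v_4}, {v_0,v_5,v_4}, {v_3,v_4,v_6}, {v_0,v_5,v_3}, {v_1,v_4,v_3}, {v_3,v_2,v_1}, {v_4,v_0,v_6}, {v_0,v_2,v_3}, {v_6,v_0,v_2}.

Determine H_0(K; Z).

H_0 ≅ Z.

Fix the vertex order v_0 < v_1 < v_2 < v_3 < v_4 < v_5 < v_6 and write every simplex with vertices in increasing order. Then dim K = 2 and the simplices of K are:

  0-simplices (7): [v_0], [v_1], [v_2], [v_3], [v_4], [v_5], [v_6]
  1-simplices (18): (18 of them)
  2-simplices (12): (12 of them)

giving chain groups C_0 ≅ Z^7, C_1 ≅ Z^18, C_2 ≅ Z^12.

Boundary ∂_1: C_1 → C_0 sends each edge [p,q] (with p < q) to q − p.
The resulting 7×18 matrix has rank 6, and its Smith normal form has invariant factors (1,1,1,1,1,1).

Boundary ∂_2: C_2 → C_1 maps a triangle to the signed sum of its edges. For instance
  ∂[v_0,v_4,v_6] = [v_4,v_6] − [v_0,v_6] + [v_0,v_4],
  ∂[v_1,v_2,v_5] = [v_2,v_5] − [v_1,v_5] + [v_1,v_2].
The 18×12 boundary matrix has rank 12 and Smith normal form diag(1,1,1,1,1,1,1,1,1,1,1,2).

Reading off H_k = ker ∂_k / im ∂_{k+1}:

  H_0: rank C_0 − rank ∂_1 = 7 − 6 = 1, and the invariant factors of ∂_1 are all 1, so H_0 ≅ Z.

(K is a triangulation of the real projective plane RP^2.)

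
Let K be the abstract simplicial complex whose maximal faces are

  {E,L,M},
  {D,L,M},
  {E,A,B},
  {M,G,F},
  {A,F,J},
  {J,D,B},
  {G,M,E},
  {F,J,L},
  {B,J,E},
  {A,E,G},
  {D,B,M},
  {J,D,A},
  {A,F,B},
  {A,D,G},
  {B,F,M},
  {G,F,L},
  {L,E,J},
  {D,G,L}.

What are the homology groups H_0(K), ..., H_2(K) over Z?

Order the vertices as A < B < D < E < F < G < J < L < M. Listing each simplex with vertices in this order, K has dimension 2 with simplices:

  0-simplices (9): A, B, D, E, F, G, J, L, M
  1-simplices (27): AB, AD, AE, AF, AG, AJ, BD, BE, BF, BJ, BM, DG, DJ, DL, DM, EG, EJ, EL, EM, FG, FJ, FL, FM, GL, GM, JL, LM
  2-simplices (18): ABE, ABF, ADG, ADJ, AEG, AFJ, BDJ, BDM, BEJ, BFM, DGL, DLM, EGM, EJL, ELM, FGL, FGM, FJL

so the chain groups are C_0 ≅ Z^9, C_1 ≅ Z^27, C_2 ≅ Z^18.

∂_1: C_1 → C_0 sends each edge [p,q] (with p < q) to q − p.
The resulting 9×27 matrix has rank 8, and its Smith normal form has invariant factors (1,1,1,1,1,1,1,1).

The boundary map ∂_2: C_2 → C_1 acts by ∂[p,q,r] = [q,r] − [p,r] + [p,q]. For instance
  ∂AFJ = FJ − AJ + AF,
  ∂ADG = DG − AG + AD.
The resulting 27×18 matrix has rank 18, and its Smith normal form has invariant factors (1,1,1,1,1,1,1,1,1,1,1,1,1,1,1,1,1,2).

Reading off H_k = ker ∂_k / im ∂_{k+1}:

  H_0: rank C_0 − rank ∂_1 = 9 − 8 = 1, and the invariant factors of ∂_1 are all 1, so H_0 ≅ Z.
  H_1: rank ker ∂_1 − rank ∂_2 = (27 − 8) − 18 = 1, and ∂_2 has invariant factor 2 > 1, so H_1 ≅ Z × Z/2.
  H_2: rank ker ∂_2 − rank ∂_3 = (18 − 18) − 0 = 0, and there is no ∂_3, so H_2 ≅ 0.

As a check, the Euler characteristic is 9 − 27 + 18 = 0, which agrees with 1 − 1 + 0 = 0.

H_0 = Z,  H_1 = Z × Z/2,  H_2 = 0.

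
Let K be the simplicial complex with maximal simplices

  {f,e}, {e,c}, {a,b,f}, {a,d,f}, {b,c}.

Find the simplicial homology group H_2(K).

H_2 ≅ 0.

Fix the vertex order a < b < c < d < e < f and write every simplex with vertices in increasing order. Then dim K = 2 and the simplices of K are:

  0-simplices (6): a, b, c, d, e, f
  1-simplices (8): ab, ad, af, bc, bf, ce, df, ef
  2-simplices (2): abf, adf

giving chain groups C_0 ≅ Z^6, C_1 ≅ Z^8, C_2 ≅ Z^2.

The boundary map ∂_1: C_1 → C_0 maps an edge to its endpoints' difference, ∂[p,q] = q − p.
This gives a 6×8 integer matrix of rank 5; reducing to Smith normal form yields diagonal entries (1,1,1,1,1).

The boundary map ∂_2: C_2 → C_1 acts by ∂[p,q,r] = [q,r] − [p,r] + [p,q]. For instance
  ∂adf = df − af + ad,
  ∂abf = bf − af + ab.
The 8×2 boundary matrix has rank 2 and Smith normal form diag(1,1).

Reading off H_k = ker ∂_k / im ∂_{k+1}:

  H_2: rank ker ∂_2 − rank ∂_3 = (2 − 2) − 0 = 0, and there is no ∂_3, so H_2 = 0.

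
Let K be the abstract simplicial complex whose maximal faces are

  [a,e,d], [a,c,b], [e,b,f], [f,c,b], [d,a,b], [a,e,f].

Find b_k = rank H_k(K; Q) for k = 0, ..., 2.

b_0 = 1, b_1 = 1, b_2 = 0.

Order the vertices as a < b < c < d < e < f. Listing each simplex with vertices in this order, K has dimension 2 with simplices:

  0-simplices (6): a, b, c, d, e, f
  1-simplices (12): ab, ac, ad, ae, af, bc, bd, be, bf, cf, de, ef
  2-simplices (6): abc, abd, ade, aef, bcf, bef

Hence C_0 ≅ Z^6, C_1 ≅ Z^12, C_2 ≅ Z^6.

The boundary map ∂_1: C_1 → C_0 is given by ∂[p,q] = [q] − [p]. For instance
  ∂bd = d − b.
The 6×12 boundary matrix has rank 5 and Smith normal form diag(1,1,1,1,1).

∂_2: C_2 → C_1 sends each 2-simplex [p,q,r] to [q,r] − [p,r] + [p,q]. For instance
  ∂bcf = cf − bf + bc,
  ∂aef = ef − af + ae.
This gives a 12×6 integer matrix of rank 6; reducing to Smith normal form yields diagonal entries (1,1,1,1,1,1).

Reading off H_k = ker ∂_k / im ∂_{k+1}:

  H_0: rank C_0 − rank ∂_1 = 6 − 5 = 1, and the invariant factors of ∂_1 are all 1, so H_0 = Z.
  H_1: rank ker ∂_1 − rank ∂_2 = (12 − 5) − 6 = 1, and the invariant factors of ∂_2 are all 1, so H_1 = Z.
  H_2: rank ker ∂_2 − rank ∂_3 = (6 − 6) − 0 = 0, and there is no ∂_3, so H_2 = 0.

As a check, the Euler characteristic is 6 − 12 + 6 = 0, which agrees with 1 − 1 + 0 = 0.

Hence the Betti numbers are b_0 = 1, b_1 = 1, b_2 = 0.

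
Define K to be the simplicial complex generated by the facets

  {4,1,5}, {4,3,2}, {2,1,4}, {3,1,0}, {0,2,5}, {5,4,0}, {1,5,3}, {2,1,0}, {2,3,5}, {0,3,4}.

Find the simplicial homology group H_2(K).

We work with the vertex ordering 0 < 1 < 2 < 3 < 4 < 5. The simplices of K, each written with vertices in increasing order, are:

  0-simplices (6): [0], [1], [2], [3], [4], [5]
  1-simplices (15): [0,1], [0,2], [0,3], [0,4], [0,5], [1,2], [1,3], [1,4], [1,5], [2,3], [2,4], [2,5], [3,4], [3,5], [4,5]
  2-simplices (10): [0,1,2], [0,1,3], [0,2,5], [0,3,4], [0,4,5], [1,2,4], [1,3,5], [1,4,5], [2,3,4], [2,3,5]

giving chain groups C_0 ≅ Z^6, C_1 ≅ Z^15, C_2 ≅ Z^10.

The boundary map ∂_1: C_1 → C_0 sends each edge [p,q] (with p < q) to q − p. For instance
  ∂[0,1] = [1] − [0].
The resulting 6×15 matrix has rank 5, and its Smith normal form has invariant factors (1,1,1,1,1).

Boundary ∂_2: C_2 → C_1 acts by ∂[p,q,r] = [q,r] − [p,r] + [p,q]. For instance
  ∂[1,3,5] = [3,5] − [1,5] + [1,3],
  ∂[0,2,5] = [2,5] − [0,5] + [0,2].
The 15×10 boundary matrix has rank 10 and Smith normal form diag(1,1,1,1,1,1,1,1,1,2).

Computing H_k = (kernel of ∂_k) / (image of ∂_{k+1}):

  H_2: rank ker ∂_2 − rank ∂_3 = (10 − 10) − 0 = 0, and there is no ∂_3, so H_2 = 0.

(K is a triangulation of the real projective plane RP^2.)

H_2 ≅ 0.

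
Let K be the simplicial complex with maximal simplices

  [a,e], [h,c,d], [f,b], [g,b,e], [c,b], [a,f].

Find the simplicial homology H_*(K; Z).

Fix the vertex order a < b < c < d < e < f < g < h and write every simplex with vertices in increasing order. Then dim K = 2 and the simplices of K are:

  0-simplices (8): a, b, c, d, e, f, g, h
  1-simplices (10): ae, af, bc, be, bf, bg, cd, ch, dh, eg
  2-simplices (2): beg, cdh

so the chain groups are C_0 ≅ Z^8, C_1 ≅ Z^10, C_2 ≅ Z^2.

The boundary map ∂_1: C_1 → C_0 maps an edge to its endpoints' difference, ∂[p,q] = q − p.
As a 8×10 matrix over Z this has rank 7, with invariant factors (1,1,1,1,1,1,1).

Boundary ∂_2: C_2 → C_1 maps a triangle to the signed sum of its edges. For instance
  ∂cdh = dh − ch + cd,
  ∂beg = eg − bg + be.
The 10×2 boundary matrix has rank 2 and Smith normal form diag(1,1).

Computing H_k = (kernel of ∂_k) / (image of ∂_{k+1}):

  H_0: rank C_0 − rank ∂_1 = 8 − 7 = 1, and the invariant factors of ∂_1 are all 1, so H_0 = Z.
  H_1: rank ker ∂_1 − rank ∂_2 = (10 − 7) − 2 = 1, and the invariant factors of ∂_2 are all 1, so H_1 = Z.
  H_2: rank ker ∂_2 − rank ∂_3 = (2 − 2) − 0 = 0, and there is no ∂_3, so H_2 = 0.

H_0 = Z,  H_1 = Z,  H_2 = 0.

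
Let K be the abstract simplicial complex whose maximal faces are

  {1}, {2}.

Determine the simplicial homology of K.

H_0 = Z^2.

We work with the vertex ordering 1 < 2. The simplices of K, each written with vertices in increasing order, are:

  0-simplices (2): [1], [2]

Hence C_0 ≅ Z^2.

Reading off H_k = ker ∂_k / im ∂_{k+1}:

  H_0: rank C_0 − rank ∂_1 = 2 − 0 = 2, and there is no ∂_1, so H_0 ≅ Z^2.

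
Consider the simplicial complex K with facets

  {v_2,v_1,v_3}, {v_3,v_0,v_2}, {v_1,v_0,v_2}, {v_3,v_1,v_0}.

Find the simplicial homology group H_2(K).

Take the total order v_0 < v_1 < v_2 < v_3 on the vertex set. Then K (dimension 2) consists of the simplices:

  0-simplices (4): [v_0], [v_1], [v_2], [v_3]
  1-simplices (6): [v_0,v_1], [v_0,v_2], [v_0,v_3], [v_1,v_2], [v_1,v_3], [v_2,v_3]
  2-simplices (4): [v_0,v_1,v_2], [v_0,v_1,v_3], [v_0,v_2,v_3], [v_1,v_2,v_3]

Hence C_0 ≅ Z^4, C_1 ≅ Z^6, C_2 ≅ Z^4.

∂_1: C_1 → C_0 is given by ∂[p,q] = [q] − [p].
As a 4×6 matrix over Z this has rank 3, with invariant factors (1,1,1).

∂_2: C_2 → C_1 sends each 2-simplex [p,q,r] to [q,r] − [p,r] + [p,q]. For instance
  ∂[v_0,v_2,v_3] = [v_2,v_3] − [v_0,v_3] + [v_0,v_2],
  ∂[v_0,v_1,v_2] = [v_1,v_2] − [v_0,v_2] + [v_0,v_1].
This gives a 6×4 integer matrix of rank 3; reducing to Smith normal form yields diagonal entries (1,1,1).

Reading off H_k = ker ∂_k / im ∂_{k+1}:

  H_2: rank ker ∂_2 − rank ∂_3 = (4 − 3) − 0 = 1, and there is no ∂_3, so H_2 ≅ Z.

H_2 ≅ Z.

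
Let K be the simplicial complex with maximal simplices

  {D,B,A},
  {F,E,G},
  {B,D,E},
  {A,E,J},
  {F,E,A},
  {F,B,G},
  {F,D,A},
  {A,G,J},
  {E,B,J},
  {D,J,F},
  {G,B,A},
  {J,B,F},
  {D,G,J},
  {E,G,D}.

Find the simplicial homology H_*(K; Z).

We work with the vertex ordering A < B < D < E < F < G < J. The simplices of K, each written with vertices in increasing order, are:

  0-simplices (7): A, B, D, E, F, G, J
  1-simplices (21): AB, AD, AE, AF, AG, AJ, BD, BE, BF, BG, BJ, DE, DF, DG, DJ, EF, EG, EJ, FG, FJ, GJ
  2-simplices (14): ABD, ABG, ADF, AEF, AEJ, AGJ, BDE, BEJ, BFG, BFJ, DEG, DFJ, DGJ, EFG

so the chain groups are C_0 ≅ Z^7, C_1 ≅ Z^21, C_2 ≅ Z^14.

The boundary map ∂_1: C_1 → C_0 sends each edge [p,q] (with p < q) to q − p. For instance
  ∂AB = B − A.
As a 7×21 matrix over Z this has rank 6, with invariant factors (1,1,1,1,1,1).

∂_2: C_2 → C_1 acts by ∂[p,q,r] = [q,r] − [p,r] + [p,q]. For instance
  ∂BDE = DE − BE + BD,
  ∂AEF = EF − AF + AE.
This gives a 21×14 integer matrix of rank 13; reducing to Smith normal form yields diagonal entries (1,1,1,1,1,1,1,1,1,1,1,1,1).

Now H_k = ker ∂_k / im ∂_{k+1}, so:

  H_0: rank C_0 − rank ∂_1 = 7 − 6 = 1, and the invariant factors of ∂_1 are all 1, so H_0 ≅ Z.
  H_1: rank ker ∂_1 − rank ∂_2 = (21 − 6) − 13 = 2, and the invariant factors of ∂_2 are all 1, so H_1 ≅ Z^2.
  H_2: rank ker ∂_2 − rank ∂_3 = (14 − 13) − 0 = 1, and there is no ∂_3, so H_2 ≅ Z.

As a check, the Euler characteristic is 7 − 21 + 14 = 0, which agrees with 1 − 2 + 1 = 0.

H_0 ≅ Z,  H_1 ≅ Z^2,  H_2 ≅ Z.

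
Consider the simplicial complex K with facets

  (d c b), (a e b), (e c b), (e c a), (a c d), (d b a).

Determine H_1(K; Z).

H_1 ≅ 0.

Fix the vertex order a < b < c < d < e and write every simplex with vertices in increasing order. Then dim K = 2 and the simplices of K are:

  0-simplices (5): a, b, c, d, e
  1-simplices (9): ab, ac, ad, ae, bc, bd, be, cd, ce
  2-simplices (6): abd, abe, acd, ace, bcd, bce

Hence C_0 ≅ Z^5, C_1 ≅ Z^9, C_2 ≅ Z^6.

The boundary map ∂_1: C_1 → C_0 maps an edge to its endpoints' difference, ∂[p,q] = q − p.
This gives a 5×9 integer matrix of rank 4; reducing to Smith normal form yields diagonal entries (1,1,1,1).

∂_2: C_2 → C_1 sends each 2-simplex [p,q,r] to [q,r] − [p,r] + [p,q]. For instance
  ∂acd = cd − ad + ac,
  ∂abd = bd − ad + ab.
The 9×6 boundary matrix has rank 5 and Smith normal form diag(1,1,1,1,1).

From H_k ≅ ker(∂_k) / im(∂_{k+1}) we obtain:

  H_1: rank ker ∂_1 − rank ∂_2 = (9 − 4) − 5 = 0, and the invariant factors of ∂_2 are all 1, so H_1 ≅ 0.

(K is a triangulation of the 2-sphere S^2.)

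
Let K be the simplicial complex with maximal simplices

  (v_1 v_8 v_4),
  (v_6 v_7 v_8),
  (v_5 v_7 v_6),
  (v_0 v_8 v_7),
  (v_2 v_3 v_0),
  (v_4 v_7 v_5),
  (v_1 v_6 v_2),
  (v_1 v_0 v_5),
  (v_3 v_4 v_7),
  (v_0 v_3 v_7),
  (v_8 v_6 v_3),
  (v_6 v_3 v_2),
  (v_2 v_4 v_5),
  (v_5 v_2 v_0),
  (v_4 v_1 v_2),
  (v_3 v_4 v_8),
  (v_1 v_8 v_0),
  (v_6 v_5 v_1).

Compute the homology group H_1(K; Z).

Take the total order v_0 < v_1 < v_2 < v_3 < v_4 < v_5 < v_6 < v_7 < v_8 on the vertex set. Then K (dimension 2) consists of the simplices:

  0-simplices (9): [v_0], [v_1], [v_2], [v_3], [v_4], [v_5], [v_6], [v_7], [v_8]
  1-simplices (27): (27 of them)
  2-simplices (18): (18 of them)

so the chain groups are C_0 ≅ Z^9, C_1 ≅ Z^27, C_2 ≅ Z^18.

The boundary map ∂_1: C_1 → C_0 sends each edge [p,q] (with p < q) to q − p. For instance
  ∂[v_3,v_4] = [v_4] − [v_3].
The 9×27 boundary matrix has rank 8 and Smith normal form diag(1,1,1,1,1,1,1,1).

The boundary map ∂_2: C_2 → C_1 sends each 2-simplex [p,q,r] to [q,r] − [p,r] + [p,q]. For instance
  ∂[v_0,v_3,v_7] = [v_3,v_7] − [v_0,v_7] + [v_0,v_3],
  ∂[v_3,v_4,v_8] = [v_4,v_8] − [v_3,v_8] + [v_3,v_4].
The 27×18 boundary matrix has rank 18 and Smith normal form diag(1,1,1,1,1,1,1,1,1,1,1,1,1,1,1,1,1,2).

From H_k ≅ ker(∂_k) / im(∂_{k+1}) we obtain:

  H_1: rank ker ∂_1 − rank ∂_2 = (27 − 8) − 18 = 1, and ∂_2 has invariant factor 2 > 1, so H_1 ≅ Z ⊕ Z/2.

H_1 = Z ⊕ Z/2.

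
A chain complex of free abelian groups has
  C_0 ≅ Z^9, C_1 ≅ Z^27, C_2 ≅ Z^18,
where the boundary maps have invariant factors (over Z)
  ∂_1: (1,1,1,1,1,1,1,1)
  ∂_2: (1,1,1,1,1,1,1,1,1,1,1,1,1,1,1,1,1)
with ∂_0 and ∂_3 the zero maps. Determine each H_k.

H_0: b_0 = 9 − 0 − 8 = 1; torsion from ∂_1 factors > 1: none. So H_0 = Z.
H_1: b_1 = 27 − 8 − 17 = 2; torsion from ∂_2 factors > 1: none. So H_1 = Z^2.
H_2: b_2 = 18 − 17 − 0 = 1; torsion from ∂_3 factors > 1: none. So H_2 = Z.

H_0 = Z,  H_1 = Z^2,  H_2 = Z.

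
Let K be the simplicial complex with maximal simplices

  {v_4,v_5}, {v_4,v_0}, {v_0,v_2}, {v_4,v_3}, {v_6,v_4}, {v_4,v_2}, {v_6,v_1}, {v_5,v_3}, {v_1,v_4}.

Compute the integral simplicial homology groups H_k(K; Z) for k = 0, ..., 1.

H_0 = Z,  H_1 = Z^3.

Take the total order v_0 < v_1 < v_2 < v_3 < v_4 < v_5 < v_6 on the vertex set. Then K (dimension 1) consists of the simplices:

  0-simplices (7): [v_0], [v_1], [v_2], [v_3], [v_4], [v_5], [v_6]
  1-simplices (9): [v_0,v_2], [v_0,v_4], [v_1,v_4], [v_1,v_6], [v_2,v_4], [v_3,v_4], [v_3,v_5], [v_4,v_5], [v_4,v_6]

so the chain groups are C_0 ≅ Z^7, C_1 ≅ Z^9.

The boundary map ∂_1: C_1 → C_0 is given by ∂[p,q] = [q] − [p]. For instance
  ∂[v_4,v_6] = [v_6] − [v_4].
The 7×9 boundary matrix has rank 6 and Smith normal form diag(1,1,1,1,1,1).

Computing H_k = (kernel of ∂_k) / (image of ∂_{k+1}):

  H_0: rank C_0 − rank ∂_1 = 7 − 6 = 1, and the invariant factors of ∂_1 are all 1, so H_0 = Z.
  H_1: rank ker ∂_1 − rank ∂_2 = (9 − 6) − 0 = 3, and there is no ∂_2, so H_1 = Z^3.

(K is a triangulation of a wedge of 3 circles.)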